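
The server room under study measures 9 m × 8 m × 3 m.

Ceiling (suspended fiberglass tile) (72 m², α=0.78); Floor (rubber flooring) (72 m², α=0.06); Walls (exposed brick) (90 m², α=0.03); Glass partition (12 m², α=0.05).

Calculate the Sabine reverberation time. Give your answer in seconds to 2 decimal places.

0.55 sec

A = Σ Sᵢαᵢ = 72·0.78 + 72·0.06 + 90·0.03 + 12·0.05 = 63.780 sabins.
Volume V = 9 × 8 × 3 = 216 m³.
RT60 = 0.161 · V / A = 0.161 × 216 / 63.780 = 0.55 s.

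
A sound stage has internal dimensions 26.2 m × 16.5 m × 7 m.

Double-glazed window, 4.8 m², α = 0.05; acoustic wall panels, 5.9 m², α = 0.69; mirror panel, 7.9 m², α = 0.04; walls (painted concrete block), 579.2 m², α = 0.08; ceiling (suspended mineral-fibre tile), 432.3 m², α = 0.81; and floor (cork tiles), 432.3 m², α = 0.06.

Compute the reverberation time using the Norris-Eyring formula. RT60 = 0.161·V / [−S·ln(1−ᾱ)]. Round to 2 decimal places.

S = Σ Sᵢ = 1462.4 m².
Σ(Sᵢαᵢ) = 4.8×0.05 + 5.9×0.69 + 7.9×0.04 + 579.2×0.08 + 432.3×0.81 + 432.3×0.06 = 427.064.
Mean coefficient ᾱ = A/S = 0.2920.
Eyring denominator: −S ln(1−ᾱ) = 504.983.
V = 26.2 × 16.5 × 7 = 3026.1 m³.
T = 0.161·V/[−S·ln(1−ᾱ)] = 0.161·3026.1/504.983 = 0.96 s.

0.96 s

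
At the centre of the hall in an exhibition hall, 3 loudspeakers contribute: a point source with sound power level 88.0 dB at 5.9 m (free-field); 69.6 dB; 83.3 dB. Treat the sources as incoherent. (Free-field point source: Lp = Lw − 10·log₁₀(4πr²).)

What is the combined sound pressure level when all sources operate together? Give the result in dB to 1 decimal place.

Source at 5.9 m: Lp = 88.0 − 10·log₁₀(4π·5.9²) = 88.0 − 10·log₁₀(437.435) = 61.6 dB.
Converting to relative power and adding: 10^(61.6/10) + 10^(69.6/10) + 10^(83.3/10) = 2.244e+08.
L_total = 10·log₁₀(2.244e+08) = 83.5 dB.

83.5 dB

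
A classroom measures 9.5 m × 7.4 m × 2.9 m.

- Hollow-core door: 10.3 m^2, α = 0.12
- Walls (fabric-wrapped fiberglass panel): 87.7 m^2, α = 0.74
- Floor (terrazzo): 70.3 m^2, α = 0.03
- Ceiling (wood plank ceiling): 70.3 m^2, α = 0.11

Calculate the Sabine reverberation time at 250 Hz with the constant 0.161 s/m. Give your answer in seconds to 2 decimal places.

Equivalent absorption area: A = 10.3·0.12 + 87.7·0.74 + 70.3·0.03 + 70.3·0.11 = 75.976 m^2.
Volume V = 9.5 × 7.4 × 2.9 = 203.87 m³.
RT60 = 0.161 · V / A = 0.161 × 203.87 / 75.976 = 0.43 s.

0.43 sec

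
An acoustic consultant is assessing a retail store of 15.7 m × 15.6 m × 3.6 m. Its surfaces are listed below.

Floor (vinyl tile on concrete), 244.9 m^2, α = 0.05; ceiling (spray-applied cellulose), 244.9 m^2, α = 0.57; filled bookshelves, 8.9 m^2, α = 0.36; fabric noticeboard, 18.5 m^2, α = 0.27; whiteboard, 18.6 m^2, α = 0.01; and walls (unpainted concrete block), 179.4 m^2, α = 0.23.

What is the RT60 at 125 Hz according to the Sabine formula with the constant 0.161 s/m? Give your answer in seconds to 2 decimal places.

A = Σ Sᵢαᵢ = 244.9·0.05 + 244.9·0.57 + 8.9·0.36 + 18.5·0.27 + 18.6·0.01 + 179.4·0.23 = 201.485 sabins.
V = 15.7·15.6·3.6 = 881.712 m³.
T = 0.161 V/A = 0.161·881.712/201.485 = 0.70 s.

0.70 s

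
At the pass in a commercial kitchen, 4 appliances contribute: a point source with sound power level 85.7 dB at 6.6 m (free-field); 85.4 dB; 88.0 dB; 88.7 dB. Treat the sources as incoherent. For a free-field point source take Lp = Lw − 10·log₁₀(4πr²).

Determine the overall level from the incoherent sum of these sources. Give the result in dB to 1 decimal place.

92.4 dB

Source at 6.6 m: Lp = 85.7 − 10·log₁₀(4π·6.6²) = 85.7 − 10·log₁₀(547.391) = 58.3 dB.
Sum in the linear (power) domain: Σ 10^(Lᵢ/10) = 10^(58.3/10) + 10^(85.4/10) + 10^(88.0/10) + 10^(88.7/10) = 1.72e+09.
Combined level = 10 log₁₀(1.72e+09) = 92.4 dB.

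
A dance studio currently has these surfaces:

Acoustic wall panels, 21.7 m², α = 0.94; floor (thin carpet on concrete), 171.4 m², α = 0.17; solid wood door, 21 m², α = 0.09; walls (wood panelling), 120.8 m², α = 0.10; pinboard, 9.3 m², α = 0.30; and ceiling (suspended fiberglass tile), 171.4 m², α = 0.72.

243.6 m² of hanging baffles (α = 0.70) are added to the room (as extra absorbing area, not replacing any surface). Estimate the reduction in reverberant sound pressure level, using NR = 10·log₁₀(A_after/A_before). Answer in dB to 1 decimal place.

2.8 dB

Total absorption A_before = 21.7*0.94 + 171.4*0.17 + 21*0.09 + 120.8*0.10 + 9.3*0.30 + 171.4*0.72
  = 20.398 + 29.138 + 1.890 + 12.080 + 2.790 + 123.408 = 189.704 m² sabins.
Treatment contributes 243.6·0.70 = 170.520 sabins.
New total A_after = 360.224 sabins.
NR = 10·log₁₀(360.224/189.704) = 2.8 dB.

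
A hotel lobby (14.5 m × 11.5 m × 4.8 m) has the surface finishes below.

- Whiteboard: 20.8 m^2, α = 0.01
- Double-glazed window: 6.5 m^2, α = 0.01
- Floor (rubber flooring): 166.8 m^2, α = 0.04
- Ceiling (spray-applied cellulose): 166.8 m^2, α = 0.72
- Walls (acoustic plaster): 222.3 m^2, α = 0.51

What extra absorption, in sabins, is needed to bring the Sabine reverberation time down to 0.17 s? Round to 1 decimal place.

517.6 sabins

Total absorption A₁ = 20.8*0.01 + 6.5*0.01 + 166.8*0.04 + 166.8*0.72 + 222.3*0.51
  = 0.208 + 0.065 + 6.672 + 120.096 + 113.373 = 240.414 m^2 sabins.
V = 800.4 m³. Required absorption A₂ = 0.161 × 800.4 / 0.17 = 758.026 sabins.
Shortfall: 758.026 − 240.414 = 517.6 sabins.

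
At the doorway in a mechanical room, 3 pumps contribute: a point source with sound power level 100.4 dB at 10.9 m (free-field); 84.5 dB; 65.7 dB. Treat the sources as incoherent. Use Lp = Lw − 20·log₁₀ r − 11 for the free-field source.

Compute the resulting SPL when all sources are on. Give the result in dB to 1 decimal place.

Source at 10.9 m: Lp = 100.4 − 20·log₁₀(10.9) − 11 = 68.7 dB.
Sum in the linear (power) domain: Σ 10^(Lᵢ/10) = 10^(68.7/10) + 10^(84.5/10) + 10^(65.7/10) = 2.93e+08.
Combined level = 10 log₁₀(2.93e+08) = 84.7 dB.

84.7 dB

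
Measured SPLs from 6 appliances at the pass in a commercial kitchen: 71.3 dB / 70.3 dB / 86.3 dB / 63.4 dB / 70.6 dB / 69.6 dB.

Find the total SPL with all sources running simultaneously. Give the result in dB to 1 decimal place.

Σ 10^(Lᵢ/10) = 4.736e+08.
Combined level = 10 log₁₀(4.736e+08) = 86.8 dB.

86.8 dB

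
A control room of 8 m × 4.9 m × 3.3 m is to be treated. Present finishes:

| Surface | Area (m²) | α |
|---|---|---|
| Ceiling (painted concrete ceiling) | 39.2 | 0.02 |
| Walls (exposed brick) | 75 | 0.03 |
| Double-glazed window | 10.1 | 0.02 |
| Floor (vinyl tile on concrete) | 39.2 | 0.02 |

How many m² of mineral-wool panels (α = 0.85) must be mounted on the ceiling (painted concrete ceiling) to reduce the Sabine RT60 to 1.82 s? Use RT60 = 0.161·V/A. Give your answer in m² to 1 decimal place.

8.9

Equivalent absorption area: A₁ = 39.2×0.02 + 75×0.03 + 10.1×0.02 + 39.2×0.02 = 4.020 m².
V = 129.36 m³. Target absorption A₂ = 0.161 × 129.36 / 1.82 = 11.443 sabins.
Absorption to add: 11.443 − 4.020 = 7.423 sabins.
Net gain per m²: Δα = 0.85 − 0.02 = 0.83.
Panel area = 7.423 / 0.83 = 8.9 m².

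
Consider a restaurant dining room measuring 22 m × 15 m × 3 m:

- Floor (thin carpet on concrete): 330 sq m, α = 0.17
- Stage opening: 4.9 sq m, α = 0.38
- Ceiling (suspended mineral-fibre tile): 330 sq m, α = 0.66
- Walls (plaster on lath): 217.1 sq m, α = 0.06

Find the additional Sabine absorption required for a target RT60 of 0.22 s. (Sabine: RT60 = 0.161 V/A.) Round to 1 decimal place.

Summing Sᵢαᵢ: 56.100 + 1.862 + 217.800 + 13.026 → A₁ = 288.788 sabins.
V = 990 m³. Required absorption A₂ = 0.161 × 990 / 0.22 = 724.500 sabins.
Shortfall: 724.500 − 288.788 = 435.7 sabins.

435.7 sabins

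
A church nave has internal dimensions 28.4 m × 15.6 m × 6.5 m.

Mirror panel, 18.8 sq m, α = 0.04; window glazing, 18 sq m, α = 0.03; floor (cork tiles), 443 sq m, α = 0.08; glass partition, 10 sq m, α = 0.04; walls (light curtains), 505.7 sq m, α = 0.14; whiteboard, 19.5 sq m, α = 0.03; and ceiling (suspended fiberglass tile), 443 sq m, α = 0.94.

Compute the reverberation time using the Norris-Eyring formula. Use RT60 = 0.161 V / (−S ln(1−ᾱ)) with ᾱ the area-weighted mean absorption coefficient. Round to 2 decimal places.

S = Σ Sᵢ = 1458.0 sq m.
Σ(Sᵢαᵢ) = 18.8·0.04 + 18·0.03 + 443·0.08 + 10·0.04 + 505.7·0.14 + 19.5·0.03 + 443·0.94 = 524.935.
Mean coefficient ᾱ = A/S = 0.3600.
−S·ln(1−ᾱ) = −1458.0 × ln(1 − 0.3600) = 650.687.
V = 28.4 × 15.6 × 6.5 = 2879.76 m³.
T = 0.161·V/[−S·ln(1−ᾱ)] = 0.161·2879.76/650.687 = 0.71 s.

0.71 seconds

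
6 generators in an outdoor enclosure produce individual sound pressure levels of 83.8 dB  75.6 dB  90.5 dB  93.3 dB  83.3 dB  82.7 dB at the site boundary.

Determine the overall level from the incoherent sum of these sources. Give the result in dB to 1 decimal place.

96.0 dB

Converting to relative power and adding: 10^(83.8/10) + 10^(75.6/10) + 10^(90.5/10) + 10^(93.3/10) + 10^(83.3/10) + 10^(82.7/10) = 3.936e+09.
Combined level = 10 log₁₀(3.936e+09) = 96.0 dB.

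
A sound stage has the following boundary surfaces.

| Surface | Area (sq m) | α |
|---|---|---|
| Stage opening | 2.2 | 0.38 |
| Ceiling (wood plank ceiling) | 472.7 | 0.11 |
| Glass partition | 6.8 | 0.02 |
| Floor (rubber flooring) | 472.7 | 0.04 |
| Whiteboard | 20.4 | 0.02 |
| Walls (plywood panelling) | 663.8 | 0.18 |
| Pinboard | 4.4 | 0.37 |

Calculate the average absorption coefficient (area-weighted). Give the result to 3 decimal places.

S = Σ Sᵢ = 2.2 + 472.7 + 6.8 + 472.7 + 20.4 + 663.8 + 4.4 = 1643.0 sq m.
Weighted sum Σ Sα = 193.397.
ᾱ = 193.397 / 1643.0 = 0.118.

0.118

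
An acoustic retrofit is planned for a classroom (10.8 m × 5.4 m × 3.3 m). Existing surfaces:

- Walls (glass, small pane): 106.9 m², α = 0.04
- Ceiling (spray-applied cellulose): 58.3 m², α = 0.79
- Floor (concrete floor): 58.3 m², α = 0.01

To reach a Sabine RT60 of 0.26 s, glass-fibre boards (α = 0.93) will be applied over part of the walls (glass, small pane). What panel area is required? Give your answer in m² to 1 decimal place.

Summing Sᵢαᵢ: 4.276 + 46.057 + 0.583 → A₁ = 50.916 sabins.
V = 192.456 m³. Target absorption A₂ = 0.161 × 192.456 / 0.26 = 119.175 sabins.
ΔA needed = 119.175 − 50.916 = 68.259 sabins.
Net gain per m²: Δα = 0.93 − 0.04 = 0.89.
Panel area = 68.259 / 0.89 = 76.7 m².

76.7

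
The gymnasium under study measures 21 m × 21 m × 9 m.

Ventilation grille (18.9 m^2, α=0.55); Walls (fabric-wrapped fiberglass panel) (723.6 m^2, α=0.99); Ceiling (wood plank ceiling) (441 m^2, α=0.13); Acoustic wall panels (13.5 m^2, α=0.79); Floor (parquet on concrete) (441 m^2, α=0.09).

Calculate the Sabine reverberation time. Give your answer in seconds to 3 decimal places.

0.766 s

Total absorption A = 18.9·0.55 + 723.6·0.99 + 441·0.13 + 13.5·0.79 + 441·0.09
  = 10.395 + 716.364 + 57.330 + 10.665 + 39.690 = 834.444 m^2 sabins.
Room volume: 3969 m³.
Sabine: RT60 = 0.161 × 3969 / 834.444 = 0.766 s.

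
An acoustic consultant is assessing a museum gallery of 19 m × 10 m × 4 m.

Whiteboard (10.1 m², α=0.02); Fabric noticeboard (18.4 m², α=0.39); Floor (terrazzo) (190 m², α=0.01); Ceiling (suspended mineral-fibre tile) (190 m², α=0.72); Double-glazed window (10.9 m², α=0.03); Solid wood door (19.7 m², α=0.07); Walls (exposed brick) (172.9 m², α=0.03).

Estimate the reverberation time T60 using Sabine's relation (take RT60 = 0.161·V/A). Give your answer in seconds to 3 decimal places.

Total absorption A = 10.1×0.02 + 18.4×0.39 + 190×0.01 + 190×0.72 + 10.9×0.03 + 19.7×0.07 + 172.9×0.03
  = 0.202 + 7.176 + 1.900 + 136.800 + 0.327 + 1.379 + 5.187 = 152.971 m² sabins.
Volume V = 19 × 10 × 4 = 760 m³.
T = 0.161 V/A = 0.161·760/152.971 = 0.800 s.

0.800 seconds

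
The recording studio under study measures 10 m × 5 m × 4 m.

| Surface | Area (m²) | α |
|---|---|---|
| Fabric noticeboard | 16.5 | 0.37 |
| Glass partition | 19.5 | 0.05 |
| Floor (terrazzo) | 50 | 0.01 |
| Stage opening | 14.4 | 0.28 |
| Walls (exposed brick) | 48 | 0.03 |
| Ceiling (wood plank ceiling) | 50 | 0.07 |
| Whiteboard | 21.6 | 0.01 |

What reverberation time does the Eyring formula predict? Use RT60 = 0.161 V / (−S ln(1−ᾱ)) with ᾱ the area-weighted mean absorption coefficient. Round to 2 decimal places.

1.85 s

Total surface area S = 16.5 + 19.5 + 50 + 14.4 + 48 + 50 + 21.6 = 220.0 m².
Absorption A = 16.5·0.37 + 19.5·0.05 + 50·0.01 + 14.4·0.28 + 48·0.03 + 50·0.07 + 21.6·0.01 = 16.768 sabins.
Mean coefficient ᾱ = A/S = 0.0762.
−S·ln(1−ᾱ) = −220.0 × ln(1 − 0.0762) = 17.437.
V = 10 × 5 × 4 = 200 m³.
T = 0.161·V/[−S·ln(1−ᾱ)] = 0.161·200/17.437 = 1.85 s.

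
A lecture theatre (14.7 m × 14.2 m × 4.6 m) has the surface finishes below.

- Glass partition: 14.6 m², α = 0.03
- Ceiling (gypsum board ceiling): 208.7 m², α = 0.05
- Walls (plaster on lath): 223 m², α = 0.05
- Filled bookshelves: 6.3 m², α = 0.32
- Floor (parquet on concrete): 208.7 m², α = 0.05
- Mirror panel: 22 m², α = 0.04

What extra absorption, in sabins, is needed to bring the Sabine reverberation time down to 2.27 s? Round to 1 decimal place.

32.7 sabins

Equivalent absorption area: A₁ = 14.6*0.03 + 208.7*0.05 + 223*0.05 + 6.3*0.32 + 208.7*0.05 + 22*0.04 = 35.354 m².
For T = 2.27 s, need A₂ = 0.161·V/T = 0.161·960.204/2.27 = 68.103 sabins.
ΔA = A₂ − A₁ = 68.103 − 35.354 = 32.7 sabins.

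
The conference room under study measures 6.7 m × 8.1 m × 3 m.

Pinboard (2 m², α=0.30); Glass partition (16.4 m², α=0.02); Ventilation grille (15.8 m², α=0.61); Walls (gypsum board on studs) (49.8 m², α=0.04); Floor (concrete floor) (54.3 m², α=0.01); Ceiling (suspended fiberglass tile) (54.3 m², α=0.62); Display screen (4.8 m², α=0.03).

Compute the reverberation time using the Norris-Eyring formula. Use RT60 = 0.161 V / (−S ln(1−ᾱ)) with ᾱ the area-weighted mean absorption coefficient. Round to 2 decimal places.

S = Σ Sᵢ = 197.4 m².
Σ(Sᵢαᵢ) = 2·0.30 + 16.4·0.02 + 15.8·0.61 + 49.8·0.04 + 54.3·0.01 + 54.3·0.62 + 4.8·0.03 = 46.911.
ᾱ = 46.911 / 197.4 = 0.2376.
Eyring denominator: −S ln(1−ᾱ) = 53.551.
V = 6.7 × 8.1 × 3 = 162.81 m³.
RT60 = 0.161 × 162.81 / 53.551 = 0.49 s.

0.49 sec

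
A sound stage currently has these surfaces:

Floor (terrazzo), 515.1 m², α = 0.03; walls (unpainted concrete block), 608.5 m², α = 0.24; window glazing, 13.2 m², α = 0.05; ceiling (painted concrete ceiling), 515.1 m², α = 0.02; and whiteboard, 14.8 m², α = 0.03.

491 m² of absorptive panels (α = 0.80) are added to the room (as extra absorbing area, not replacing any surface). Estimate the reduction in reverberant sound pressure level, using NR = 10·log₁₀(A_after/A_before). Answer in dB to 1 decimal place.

5.1 dB

Equivalent absorption area: A_before = 515.1×0.03 + 608.5×0.24 + 13.2×0.05 + 515.1×0.02 + 14.8×0.03 = 172.899 m².
Added absorption = 491 × 0.80 = 392.800 sabins.
A_after = 172.899 + 392.800 = 565.699 sabins.
NR = 10·log₁₀(565.699/172.899) = 5.1 dB.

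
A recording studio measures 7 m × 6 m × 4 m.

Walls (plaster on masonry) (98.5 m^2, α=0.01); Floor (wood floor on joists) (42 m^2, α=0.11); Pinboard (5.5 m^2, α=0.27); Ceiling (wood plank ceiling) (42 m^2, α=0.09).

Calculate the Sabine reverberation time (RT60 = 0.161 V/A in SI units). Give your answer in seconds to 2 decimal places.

Summing Sᵢαᵢ: 0.985 + 4.620 + 1.485 + 3.780 → A = 10.870 sabins.
V = 7·6·4 = 168 m³.
RT60 = 0.161 · V / A = 0.161 × 168 / 10.870 = 2.49 s.

2.49 s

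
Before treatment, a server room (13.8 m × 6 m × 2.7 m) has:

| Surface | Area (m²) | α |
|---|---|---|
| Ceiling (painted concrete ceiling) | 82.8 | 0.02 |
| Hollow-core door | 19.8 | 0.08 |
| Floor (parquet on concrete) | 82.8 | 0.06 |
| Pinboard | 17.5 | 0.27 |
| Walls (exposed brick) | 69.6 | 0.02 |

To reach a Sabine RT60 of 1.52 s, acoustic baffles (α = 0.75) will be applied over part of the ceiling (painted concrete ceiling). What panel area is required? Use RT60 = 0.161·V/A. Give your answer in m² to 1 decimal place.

12.8

Summing Sᵢαᵢ: 1.656 + 1.584 + 4.968 + 4.725 + 1.392 → A₁ = 14.325 sabins.
V = 223.56 m³. Target absorption A₂ = 0.161 × 223.56 / 1.52 = 23.680 sabins.
ΔA needed = 23.680 − 14.325 = 9.355 sabins.
Each m² of panel replacing the ceiling (painted concrete ceiling) adds (0.75 − 0.02) = 0.73 sabins.
Area = ΔA/Δα = 9.355/0.73 = 12.8 m².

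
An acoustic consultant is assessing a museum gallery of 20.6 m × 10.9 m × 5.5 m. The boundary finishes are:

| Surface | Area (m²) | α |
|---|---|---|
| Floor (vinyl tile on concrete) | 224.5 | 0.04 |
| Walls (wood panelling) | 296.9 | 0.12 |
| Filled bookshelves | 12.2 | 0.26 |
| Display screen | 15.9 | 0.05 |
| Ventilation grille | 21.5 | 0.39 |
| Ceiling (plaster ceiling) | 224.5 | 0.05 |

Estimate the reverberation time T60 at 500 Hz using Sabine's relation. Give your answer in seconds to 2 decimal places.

2.92 s

Total absorption A = 224.5·0.04 + 296.9·0.12 + 12.2·0.26 + 15.9·0.05 + 21.5·0.39 + 224.5·0.05
  = 8.980 + 35.628 + 3.172 + 0.795 + 8.385 + 11.225 = 68.185 m² sabins.
Volume V = 20.6 × 10.9 × 5.5 = 1234.97 m³.
Sabine: RT60 = 0.161 × 1234.97 / 68.185 = 2.92 s.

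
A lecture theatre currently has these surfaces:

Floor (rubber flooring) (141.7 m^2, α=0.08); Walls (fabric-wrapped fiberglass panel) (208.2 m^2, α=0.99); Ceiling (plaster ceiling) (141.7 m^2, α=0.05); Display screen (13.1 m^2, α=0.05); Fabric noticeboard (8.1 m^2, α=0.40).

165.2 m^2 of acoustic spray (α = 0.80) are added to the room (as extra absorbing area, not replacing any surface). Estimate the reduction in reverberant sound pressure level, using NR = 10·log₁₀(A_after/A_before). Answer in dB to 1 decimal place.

2.0 dB

A_before = Σ Sᵢαᵢ = 141.7·0.08 + 208.2·0.99 + 141.7·0.05 + 13.1·0.05 + 8.1·0.40 = 228.434 sabins.
Added absorption = 165.2 × 0.80 = 132.160 sabins.
A_after = 228.434 + 132.160 = 360.594 sabins.
NR = 10·log₁₀(360.594/228.434) = 2.0 dB.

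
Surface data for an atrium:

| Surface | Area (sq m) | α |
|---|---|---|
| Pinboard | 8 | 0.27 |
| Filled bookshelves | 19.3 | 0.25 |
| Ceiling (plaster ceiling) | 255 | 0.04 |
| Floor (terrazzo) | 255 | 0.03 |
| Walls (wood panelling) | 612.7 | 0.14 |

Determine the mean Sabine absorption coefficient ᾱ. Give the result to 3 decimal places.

S = Σ Sᵢ = 8 + 19.3 + 255 + 255 + 612.7 = 1150.0 sq m.
Σ(Sᵢαᵢ) = 8*0.27 + 19.3*0.25 + 255*0.04 + 255*0.03 + 612.7*0.14 = 110.613.
ᾱ = A/S = 0.096.

0.096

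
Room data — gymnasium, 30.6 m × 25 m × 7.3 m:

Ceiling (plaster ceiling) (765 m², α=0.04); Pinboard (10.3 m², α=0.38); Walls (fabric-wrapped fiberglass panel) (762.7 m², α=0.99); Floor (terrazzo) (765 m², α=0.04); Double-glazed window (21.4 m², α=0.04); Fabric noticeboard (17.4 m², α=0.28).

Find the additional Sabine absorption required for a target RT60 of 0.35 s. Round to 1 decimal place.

1743.0 sabins

Summing Sᵢαᵢ: 30.600 + 3.914 + 755.073 + 30.600 + 0.856 + 4.872 → A₁ = 825.915 sabins.
For T = 0.35 s, need A₂ = 0.161·V/T = 0.161·5584.5/0.35 = 2568.870 sabins.
ΔA = A₂ − A₁ = 2568.870 − 825.915 = 1743.0 sabins.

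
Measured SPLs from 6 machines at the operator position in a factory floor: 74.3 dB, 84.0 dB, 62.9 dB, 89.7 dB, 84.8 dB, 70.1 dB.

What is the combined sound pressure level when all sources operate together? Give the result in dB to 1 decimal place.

Σ 10^(Lᵢ/10) = 1.526e+09.
L_total = 10·log₁₀(1.526e+09) = 91.8 dB.

91.8 dB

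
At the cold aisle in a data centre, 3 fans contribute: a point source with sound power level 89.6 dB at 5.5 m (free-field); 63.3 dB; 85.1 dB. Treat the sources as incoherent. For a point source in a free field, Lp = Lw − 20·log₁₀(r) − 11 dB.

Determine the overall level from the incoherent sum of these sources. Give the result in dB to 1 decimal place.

Source at 5.5 m: Lp = 89.6 − 20·log₁₀(5.5) − 11 = 63.8 dB.
Σ 10^(Lᵢ/10) = 3.281e+08.
L_total = 10·log₁₀(3.281e+08) = 85.2 dB.

85.2 dB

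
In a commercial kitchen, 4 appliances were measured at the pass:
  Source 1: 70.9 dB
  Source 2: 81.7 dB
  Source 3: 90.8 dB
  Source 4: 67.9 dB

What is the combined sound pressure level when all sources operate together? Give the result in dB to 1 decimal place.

91.4 dB

Converting to relative power and adding: 10^(70.9/10) + 10^(81.7/10) + 10^(90.8/10) + 10^(67.9/10) = 1.369e+09.
Combined level = 10 log₁₀(1.369e+09) = 91.4 dB.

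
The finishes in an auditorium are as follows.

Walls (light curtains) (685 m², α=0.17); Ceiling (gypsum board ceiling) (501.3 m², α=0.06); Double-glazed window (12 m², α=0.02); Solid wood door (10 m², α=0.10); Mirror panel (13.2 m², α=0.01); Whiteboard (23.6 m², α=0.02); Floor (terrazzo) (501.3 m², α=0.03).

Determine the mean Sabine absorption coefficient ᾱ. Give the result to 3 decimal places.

0.094

Total surface area S = 1746.4 m².
Σ(Sᵢαᵢ) = 685·0.17 + 501.3·0.06 + 12·0.02 + 10·0.10 + 13.2·0.01 + 23.6·0.02 + 501.3·0.03 = 163.411.
ᾱ = A/S = 0.094.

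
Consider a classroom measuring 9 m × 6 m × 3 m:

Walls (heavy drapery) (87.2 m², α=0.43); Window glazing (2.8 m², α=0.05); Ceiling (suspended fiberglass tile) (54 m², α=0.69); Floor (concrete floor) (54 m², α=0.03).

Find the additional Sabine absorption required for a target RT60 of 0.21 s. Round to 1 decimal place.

47.7 sabins

A₁ = Σ Sᵢαᵢ = 87.2*0.43 + 2.8*0.05 + 54*0.69 + 54*0.03 = 76.516 sabins.
Target A₂ = 0.161·162/0.21 = 124.200 sabins (V = 162 m³).
ΔA = A₂ − A₁ = 124.200 − 76.516 = 47.7 sabins.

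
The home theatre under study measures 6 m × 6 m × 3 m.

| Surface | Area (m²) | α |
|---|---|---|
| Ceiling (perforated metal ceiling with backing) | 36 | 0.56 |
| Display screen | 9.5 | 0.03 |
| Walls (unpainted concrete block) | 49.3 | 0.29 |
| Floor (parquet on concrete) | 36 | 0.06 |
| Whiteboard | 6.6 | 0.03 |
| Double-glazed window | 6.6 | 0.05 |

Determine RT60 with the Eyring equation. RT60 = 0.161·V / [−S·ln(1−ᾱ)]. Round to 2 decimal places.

0.40 sec

Total surface area S = 36 + 9.5 + 49.3 + 36 + 6.6 + 6.6 = 144.0 m².
Σ(Sᵢαᵢ) = 36·0.56 + 9.5·0.03 + 49.3·0.29 + 36·0.06 + 6.6·0.03 + 6.6·0.05 = 37.430.
Mean coefficient ᾱ = A/S = 0.2599.
−S·ln(1−ᾱ) = −144.0 × ln(1 − 0.2599) = 43.340.
V = 6 × 6 × 3 = 108 m³.
RT60 = 0.161 × 108 / 43.340 = 0.40 s.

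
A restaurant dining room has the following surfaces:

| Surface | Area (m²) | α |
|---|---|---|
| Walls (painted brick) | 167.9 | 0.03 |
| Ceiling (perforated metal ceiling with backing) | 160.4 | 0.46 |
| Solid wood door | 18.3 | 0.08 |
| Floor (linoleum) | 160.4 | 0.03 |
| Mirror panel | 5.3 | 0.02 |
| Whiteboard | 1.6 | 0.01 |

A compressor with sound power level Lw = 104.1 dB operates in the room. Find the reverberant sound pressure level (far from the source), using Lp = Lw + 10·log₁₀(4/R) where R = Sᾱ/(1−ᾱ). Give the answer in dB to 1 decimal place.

90.0 dB

Σ(Sᵢαᵢ) = 167.9·0.03 + 160.4·0.46 + 18.3·0.08 + 160.4·0.03 + 5.3·0.02 + 1.6·0.01 = 85.219; total area S = 513.9 m².
ᾱ = 85.219/513.9 = 0.1658; R = Sᾱ/(1−ᾱ) = 85.219/(1−0.1658) = 102.157 m².
Lp = Lw + 10 log₁₀(4/R) = 104.1 -14.07 = 90.0 dB.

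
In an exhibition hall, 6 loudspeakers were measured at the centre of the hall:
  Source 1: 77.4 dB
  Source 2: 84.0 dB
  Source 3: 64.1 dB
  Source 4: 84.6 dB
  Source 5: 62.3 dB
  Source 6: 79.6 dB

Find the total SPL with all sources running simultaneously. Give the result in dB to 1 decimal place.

Sum in the linear (power) domain: Σ 10^(Lᵢ/10) = 10^(77.4/10) + 10^(84.0/10) + 10^(64.1/10) + 10^(84.6/10) + 10^(62.3/10) + 10^(79.6/10) = 6.9e+08.
Back to dB: 10·log₁₀ Σ = 88.4 dB.

88.4 dB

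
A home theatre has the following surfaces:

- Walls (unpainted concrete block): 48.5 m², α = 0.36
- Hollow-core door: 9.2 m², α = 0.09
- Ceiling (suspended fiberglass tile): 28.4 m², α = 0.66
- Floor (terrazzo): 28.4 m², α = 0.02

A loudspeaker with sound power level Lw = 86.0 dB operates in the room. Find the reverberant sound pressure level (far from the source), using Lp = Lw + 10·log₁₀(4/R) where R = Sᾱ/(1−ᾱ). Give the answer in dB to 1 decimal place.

Σ(Sᵢαᵢ) = 48.5×0.36 + 9.2×0.09 + 28.4×0.66 + 28.4×0.02 = 37.600; total area S = 114.5 m².
ᾱ = 0.3284, so room constant R = A/(1−ᾱ) = 55.986 m².
Lp = 86.0 + 10·log₁₀(4/55.986) = 86.0 + (-11.46) = 74.5 dB.

74.5 dB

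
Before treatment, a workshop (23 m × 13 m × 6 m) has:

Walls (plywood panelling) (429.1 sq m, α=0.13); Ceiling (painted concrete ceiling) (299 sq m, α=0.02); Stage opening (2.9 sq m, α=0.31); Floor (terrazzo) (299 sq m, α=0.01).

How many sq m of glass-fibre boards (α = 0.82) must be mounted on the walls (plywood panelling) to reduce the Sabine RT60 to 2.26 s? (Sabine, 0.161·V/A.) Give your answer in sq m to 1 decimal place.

Equivalent absorption area: A₁ = 429.1×0.13 + 299×0.02 + 2.9×0.31 + 299×0.01 = 65.652 sq m.
V = 1794 m³. Target absorption A₂ = 0.161 × 1794 / 2.26 = 127.803 sabins.
Absorption to add: 127.803 − 65.652 = 62.151 sabins.
Net gain per sq m: Δα = 0.82 − 0.13 = 0.69.
Area = ΔA/Δα = 62.151/0.69 = 90.1 sq m.

90.1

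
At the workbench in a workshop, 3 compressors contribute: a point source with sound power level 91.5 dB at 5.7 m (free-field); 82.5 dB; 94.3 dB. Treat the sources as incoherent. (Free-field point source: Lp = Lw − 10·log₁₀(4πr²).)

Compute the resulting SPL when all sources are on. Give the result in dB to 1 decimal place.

94.6 dB

Source at 5.7 m: Lp = 91.5 − 10·log₁₀(4π·5.7²) = 91.5 − 10·log₁₀(408.281) = 65.4 dB.
Σ 10^(Lᵢ/10) = 2.873e+09.
Back to dB: 10·log₁₀ Σ = 94.6 dB.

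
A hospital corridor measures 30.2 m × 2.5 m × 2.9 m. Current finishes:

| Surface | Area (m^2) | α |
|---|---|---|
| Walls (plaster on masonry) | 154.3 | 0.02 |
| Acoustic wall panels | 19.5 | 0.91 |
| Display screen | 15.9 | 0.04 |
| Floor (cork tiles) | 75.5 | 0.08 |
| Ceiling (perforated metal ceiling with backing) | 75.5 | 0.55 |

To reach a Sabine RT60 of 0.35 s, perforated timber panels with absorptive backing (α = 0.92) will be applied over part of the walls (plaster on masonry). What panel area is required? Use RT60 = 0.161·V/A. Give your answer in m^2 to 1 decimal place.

35.2

Total absorption A₁ = 154.3*0.02 + 19.5*0.91 + 15.9*0.04 + 75.5*0.08 + 75.5*0.55
  = 3.086 + 17.745 + 0.636 + 6.040 + 41.525 = 69.032 m^2 sabins.
V = 218.95 m³. Target absorption A₂ = 0.161 × 218.95 / 0.35 = 100.717 sabins.
Absorption to add: 100.717 − 69.032 = 31.685 sabins.
Net gain per m^2: Δα = 0.92 − 0.02 = 0.90.
Panel area = 31.685 / 0.90 = 35.2 m^2.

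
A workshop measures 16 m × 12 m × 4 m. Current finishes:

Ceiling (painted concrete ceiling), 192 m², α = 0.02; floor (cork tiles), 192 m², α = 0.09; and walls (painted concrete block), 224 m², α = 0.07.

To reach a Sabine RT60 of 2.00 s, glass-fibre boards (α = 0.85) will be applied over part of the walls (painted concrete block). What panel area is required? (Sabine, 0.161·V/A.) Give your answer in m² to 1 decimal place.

32.1

Summing Sᵢαᵢ: 3.840 + 17.280 + 15.680 → A₁ = 36.800 sabins.
Required A₂ = 0.161·768/2.00 = 61.824 sabins.
Absorption to add: 61.824 − 36.800 = 25.024 sabins.
Each m² of panel replacing the walls (painted concrete block) adds (0.85 − 0.07) = 0.78 sabins.
Panel area = 25.024 / 0.78 = 32.1 m².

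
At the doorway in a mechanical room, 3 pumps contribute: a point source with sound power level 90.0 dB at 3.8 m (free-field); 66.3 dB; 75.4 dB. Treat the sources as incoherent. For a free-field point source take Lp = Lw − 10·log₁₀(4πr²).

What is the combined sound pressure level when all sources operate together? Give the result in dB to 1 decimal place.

76.5 dB

Source at 3.8 m: Lp = 90.0 − 10·log₁₀(4π·3.8²) = 90.0 − 10·log₁₀(181.458) = 67.4 dB.
Sum in the linear (power) domain: Σ 10^(Lᵢ/10) = 10^(67.4/10) + 10^(66.3/10) + 10^(75.4/10) = 4.443e+07.
Back to dB: 10·log₁₀ Σ = 76.5 dB.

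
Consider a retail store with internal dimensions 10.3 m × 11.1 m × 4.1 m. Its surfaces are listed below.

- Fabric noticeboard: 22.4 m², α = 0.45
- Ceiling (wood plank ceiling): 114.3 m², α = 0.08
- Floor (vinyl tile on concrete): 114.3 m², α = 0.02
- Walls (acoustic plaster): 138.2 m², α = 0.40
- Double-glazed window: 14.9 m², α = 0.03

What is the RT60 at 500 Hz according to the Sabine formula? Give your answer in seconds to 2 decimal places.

Total absorption A = 22.4×0.45 + 114.3×0.08 + 114.3×0.02 + 138.2×0.40 + 14.9×0.03
  = 10.080 + 9.144 + 2.286 + 55.280 + 0.447 = 77.237 m² sabins.
Room volume: 468.753 m³.
RT60 = 0.161 · V / A = 0.161 × 468.753 / 77.237 = 0.98 s.

0.98 s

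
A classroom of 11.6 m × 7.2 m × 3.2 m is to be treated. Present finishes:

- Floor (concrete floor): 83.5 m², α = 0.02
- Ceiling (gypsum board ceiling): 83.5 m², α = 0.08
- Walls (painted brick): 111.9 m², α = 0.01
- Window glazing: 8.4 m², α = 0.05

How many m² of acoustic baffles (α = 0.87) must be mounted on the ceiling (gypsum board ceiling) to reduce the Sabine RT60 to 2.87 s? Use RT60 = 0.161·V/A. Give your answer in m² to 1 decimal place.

Summing Sᵢαᵢ: 1.670 + 6.680 + 1.119 + 0.420 → A₁ = 9.889 sabins.
V = 267.264 m³. Target absorption A₂ = 0.161 × 267.264 / 2.87 = 14.993 sabins.
ΔA needed = 14.993 − 9.889 = 5.104 sabins.
Net gain per m²: Δα = 0.87 − 0.08 = 0.79.
Panel area = 5.104 / 0.79 = 6.5 m².

6.5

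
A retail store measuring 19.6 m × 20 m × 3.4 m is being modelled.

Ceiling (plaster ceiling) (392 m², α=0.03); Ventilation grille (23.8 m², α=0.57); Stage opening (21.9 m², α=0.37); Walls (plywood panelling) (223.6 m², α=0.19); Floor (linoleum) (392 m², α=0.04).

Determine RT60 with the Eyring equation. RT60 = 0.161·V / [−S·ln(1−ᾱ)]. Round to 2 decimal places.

2.24 sec

Total surface area S = 392 + 23.8 + 21.9 + 223.6 + 392 = 1053.3 m².
Absorption A = 392×0.03 + 23.8×0.57 + 21.9×0.37 + 223.6×0.19 + 392×0.04 = 91.593 sabins.
Mean coefficient ᾱ = A/S = 0.0870.
−S·ln(1−ᾱ) = −1053.3 × ln(1 − 0.0870) = 95.871.
V = 19.6 × 20 × 3.4 = 1332.8 m³.
T = 0.161·V/[−S·ln(1−ᾱ)] = 0.161·1332.8/95.871 = 2.24 s.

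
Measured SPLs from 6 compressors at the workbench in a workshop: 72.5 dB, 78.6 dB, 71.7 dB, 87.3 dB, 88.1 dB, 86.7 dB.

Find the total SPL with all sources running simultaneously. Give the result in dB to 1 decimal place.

92.4 dB

Σ 10^(Lᵢ/10) = 1.755e+09.
Back to dB: 10·log₁₀ Σ = 92.4 dB.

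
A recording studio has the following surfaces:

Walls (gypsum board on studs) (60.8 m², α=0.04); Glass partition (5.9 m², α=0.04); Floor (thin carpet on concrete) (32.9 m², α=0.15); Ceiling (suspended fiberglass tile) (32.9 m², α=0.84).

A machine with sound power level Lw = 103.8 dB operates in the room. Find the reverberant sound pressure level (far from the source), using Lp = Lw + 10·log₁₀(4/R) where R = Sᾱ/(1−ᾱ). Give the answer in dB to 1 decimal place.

A = 35.239 sabins; S = 132.5 m².
ᾱ = 35.239/132.5 = 0.2660; R = Sᾱ/(1−ᾱ) = 35.239/(1−0.2660) = 48.010 m².
Lp = Lw + 10 log₁₀(4/R) = 103.8 -10.79 = 93.0 dB.

93.0 dB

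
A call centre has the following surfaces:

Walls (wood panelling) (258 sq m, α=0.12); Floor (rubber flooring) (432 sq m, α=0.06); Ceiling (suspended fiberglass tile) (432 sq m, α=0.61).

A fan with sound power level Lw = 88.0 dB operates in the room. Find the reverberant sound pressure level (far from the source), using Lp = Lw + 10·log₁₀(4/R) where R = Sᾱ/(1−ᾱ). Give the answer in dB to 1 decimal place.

67.5 dB

A = 320.400 sabins; S = 1122.0 sq m.
ᾱ = 320.400/1122.0 = 0.2856; R = Sᾱ/(1−ᾱ) = 320.400/(1−0.2856) = 448.488 sq m.
Lp = 88.0 + 10·log₁₀(4/448.488) = 88.0 + (-20.50) = 67.5 dB.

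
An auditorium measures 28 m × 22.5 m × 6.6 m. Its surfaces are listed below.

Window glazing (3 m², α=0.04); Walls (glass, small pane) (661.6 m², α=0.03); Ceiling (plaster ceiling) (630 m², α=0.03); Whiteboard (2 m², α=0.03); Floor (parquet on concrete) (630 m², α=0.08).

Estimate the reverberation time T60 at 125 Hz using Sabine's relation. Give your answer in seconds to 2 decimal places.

7.49 s

Summing Sᵢαᵢ: 0.120 + 19.848 + 18.900 + 0.060 + 50.400 → A = 89.328 sabins.
Room volume: 4158 m³.
Sabine: RT60 = 0.161 × 4158 / 89.328 = 7.49 s.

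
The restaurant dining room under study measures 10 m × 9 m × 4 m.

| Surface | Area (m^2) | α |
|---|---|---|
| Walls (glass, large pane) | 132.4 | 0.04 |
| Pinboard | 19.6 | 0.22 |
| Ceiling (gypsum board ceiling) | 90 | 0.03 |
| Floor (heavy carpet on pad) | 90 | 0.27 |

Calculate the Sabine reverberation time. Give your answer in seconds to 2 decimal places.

1.58 s

Equivalent absorption area: A = 132.4*0.04 + 19.6*0.22 + 90*0.03 + 90*0.27 = 36.608 m^2.
Volume V = 10 × 9 × 4 = 360 m³.
RT60 = 0.161 · V / A = 0.161 × 360 / 36.608 = 1.58 s.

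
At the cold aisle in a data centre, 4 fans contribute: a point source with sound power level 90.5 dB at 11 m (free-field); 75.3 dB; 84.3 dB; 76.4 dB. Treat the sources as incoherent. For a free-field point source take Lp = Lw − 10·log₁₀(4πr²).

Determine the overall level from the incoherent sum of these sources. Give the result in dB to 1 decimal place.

85.4 dB

Source at 11 m: Lp = 90.5 − 10·log₁₀(4π·11²) = 90.5 − 10·log₁₀(1520.531) = 58.7 dB.
Sum in the linear (power) domain: Σ 10^(Lᵢ/10) = 10^(58.7/10) + 10^(75.3/10) + 10^(84.3/10) + 10^(76.4/10) = 3.474e+08.
Combined level = 10 log₁₀(3.474e+08) = 85.4 dB.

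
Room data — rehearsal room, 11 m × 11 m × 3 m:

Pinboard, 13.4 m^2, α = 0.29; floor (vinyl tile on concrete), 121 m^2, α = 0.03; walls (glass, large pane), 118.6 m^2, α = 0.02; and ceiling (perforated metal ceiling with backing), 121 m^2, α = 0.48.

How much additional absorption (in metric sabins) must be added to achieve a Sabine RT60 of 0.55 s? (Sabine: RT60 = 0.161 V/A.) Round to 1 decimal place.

Equivalent absorption area: A₁ = 13.4·0.29 + 121·0.03 + 118.6·0.02 + 121·0.48 = 67.968 m^2.
V = 363 m³. Required absorption A₂ = 0.161 × 363 / 0.55 = 106.260 sabins.
ΔA = A₂ − A₁ = 106.260 − 67.968 = 38.3 sabins.

38.3 sabins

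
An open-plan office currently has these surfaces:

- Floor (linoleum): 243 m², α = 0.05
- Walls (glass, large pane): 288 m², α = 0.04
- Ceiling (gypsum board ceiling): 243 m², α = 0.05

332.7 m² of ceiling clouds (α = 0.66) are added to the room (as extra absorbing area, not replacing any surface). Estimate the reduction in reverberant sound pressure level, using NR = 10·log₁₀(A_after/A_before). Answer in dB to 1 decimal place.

A_before = Σ Sᵢαᵢ = 243×0.05 + 288×0.04 + 243×0.05 = 35.820 sabins.
Added absorption = 332.7 × 0.66 = 219.582 sabins.
A_after = 35.820 + 219.582 = 255.402 sabins.
NR = 10·log₁₀(255.402/35.820) = 8.5 dB.

8.5 dB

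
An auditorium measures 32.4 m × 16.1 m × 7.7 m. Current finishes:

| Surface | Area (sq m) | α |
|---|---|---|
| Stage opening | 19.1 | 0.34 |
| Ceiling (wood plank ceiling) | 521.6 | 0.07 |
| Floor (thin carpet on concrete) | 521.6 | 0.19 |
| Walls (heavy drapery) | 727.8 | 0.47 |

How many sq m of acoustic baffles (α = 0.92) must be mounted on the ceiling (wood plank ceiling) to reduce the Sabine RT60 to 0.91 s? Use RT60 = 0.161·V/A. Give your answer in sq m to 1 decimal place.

266.4

A₁ = Σ Sᵢαᵢ = 19.1·0.34 + 521.6·0.07 + 521.6·0.19 + 727.8·0.47 = 484.176 sabins.
V = 4016.628 m³. Target absorption A₂ = 0.161 × 4016.628 / 0.91 = 710.634 sabins.
ΔA needed = 710.634 − 484.176 = 226.458 sabins.
Each sq m of panel replacing the ceiling (wood plank ceiling) adds (0.92 − 0.07) = 0.85 sabins.
Panel area = 226.458 / 0.85 = 266.4 sq m.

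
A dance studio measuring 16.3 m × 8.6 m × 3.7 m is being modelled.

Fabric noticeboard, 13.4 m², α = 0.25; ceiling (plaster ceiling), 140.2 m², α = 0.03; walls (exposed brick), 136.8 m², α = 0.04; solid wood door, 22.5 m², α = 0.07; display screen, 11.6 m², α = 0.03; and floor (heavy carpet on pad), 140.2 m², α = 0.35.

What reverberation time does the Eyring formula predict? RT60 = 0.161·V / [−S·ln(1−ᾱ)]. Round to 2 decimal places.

Total surface area S = 13.4 + 140.2 + 136.8 + 22.5 + 11.6 + 140.2 = 464.7 m².
Absorption A = 13.4×0.25 + 140.2×0.03 + 136.8×0.04 + 22.5×0.07 + 11.6×0.03 + 140.2×0.35 = 64.021 sabins.
Mean coefficient ᾱ = A/S = 0.1378.
Eyring denominator: −S ln(1−ᾱ) = 68.900.
V = 16.3 × 8.6 × 3.7 = 518.666 m³.
RT60 = 0.161 × 518.666 / 68.900 = 1.21 s.

1.21 sec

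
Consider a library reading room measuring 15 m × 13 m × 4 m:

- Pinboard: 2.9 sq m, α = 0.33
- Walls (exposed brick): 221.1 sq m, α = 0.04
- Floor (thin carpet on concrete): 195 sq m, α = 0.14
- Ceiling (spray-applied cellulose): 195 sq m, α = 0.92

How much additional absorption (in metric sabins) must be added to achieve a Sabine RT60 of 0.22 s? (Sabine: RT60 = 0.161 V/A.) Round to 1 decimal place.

354.3 sabins

Total absorption A₁ = 2.9*0.33 + 221.1*0.04 + 195*0.14 + 195*0.92
  = 0.957 + 8.844 + 27.300 + 179.400 = 216.501 sq m sabins.
V = 780 m³. Required absorption A₂ = 0.161 × 780 / 0.22 = 570.818 sabins.
Shortfall: 570.818 − 216.501 = 354.3 sabins.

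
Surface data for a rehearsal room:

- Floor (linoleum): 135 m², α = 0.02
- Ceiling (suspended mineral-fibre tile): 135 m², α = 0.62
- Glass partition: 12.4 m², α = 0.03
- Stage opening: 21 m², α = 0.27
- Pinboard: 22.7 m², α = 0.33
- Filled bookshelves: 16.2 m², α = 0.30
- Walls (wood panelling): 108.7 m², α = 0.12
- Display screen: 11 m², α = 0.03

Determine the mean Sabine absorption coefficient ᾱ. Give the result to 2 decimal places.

0.26

Total surface area S = 462.0 m².
Σ(Sᵢαᵢ) = 135*0.02 + 135*0.62 + 12.4*0.03 + 21*0.27 + 22.7*0.33 + 16.2*0.30 + 108.7*0.12 + 11*0.03 = 118.167.
ᾱ = 118.167 / 462.0 = 0.26.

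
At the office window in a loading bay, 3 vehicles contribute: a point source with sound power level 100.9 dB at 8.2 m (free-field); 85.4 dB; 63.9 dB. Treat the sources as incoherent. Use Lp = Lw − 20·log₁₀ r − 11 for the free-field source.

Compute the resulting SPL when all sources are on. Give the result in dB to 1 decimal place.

Source at 8.2 m: Lp = 100.9 − 20·log₁₀(8.2) − 11 = 71.6 dB.
Σ 10^(Lᵢ/10) = 3.636e+08.
Back to dB: 10·log₁₀ Σ = 85.6 dB.

85.6 dB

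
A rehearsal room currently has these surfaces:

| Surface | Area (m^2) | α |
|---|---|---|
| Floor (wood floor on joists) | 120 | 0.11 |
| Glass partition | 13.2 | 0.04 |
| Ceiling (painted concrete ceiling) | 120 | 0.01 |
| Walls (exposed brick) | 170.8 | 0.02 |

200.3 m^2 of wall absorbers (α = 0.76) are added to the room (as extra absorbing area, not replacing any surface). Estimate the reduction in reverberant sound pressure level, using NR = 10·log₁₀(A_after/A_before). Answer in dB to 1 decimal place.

9.7 dB

Summing Sᵢαᵢ: 13.200 + 0.528 + 1.200 + 3.416 → A_before = 18.344 sabins.
Treatment contributes 200.3·0.76 = 152.228 sabins.
A_after = 18.344 + 152.228 = 170.572 sabins.
NR = 10·log₁₀(170.572/18.344) = 9.7 dB.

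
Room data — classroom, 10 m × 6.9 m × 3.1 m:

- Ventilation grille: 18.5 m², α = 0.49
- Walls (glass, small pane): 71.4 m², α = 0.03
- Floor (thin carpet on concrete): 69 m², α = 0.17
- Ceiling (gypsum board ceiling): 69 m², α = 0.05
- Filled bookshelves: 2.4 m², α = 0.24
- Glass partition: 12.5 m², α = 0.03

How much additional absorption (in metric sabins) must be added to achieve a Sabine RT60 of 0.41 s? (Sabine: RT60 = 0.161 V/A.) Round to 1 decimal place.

56.7 sabins

Equivalent absorption area: A₁ = 18.5·0.49 + 71.4·0.03 + 69·0.17 + 69·0.05 + 2.4·0.24 + 12.5·0.03 = 27.338 m².
V = 213.9 m³. Required absorption A₂ = 0.161 × 213.9 / 0.41 = 83.995 sabins.
Shortfall: 83.995 − 27.338 = 56.7 sabins.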